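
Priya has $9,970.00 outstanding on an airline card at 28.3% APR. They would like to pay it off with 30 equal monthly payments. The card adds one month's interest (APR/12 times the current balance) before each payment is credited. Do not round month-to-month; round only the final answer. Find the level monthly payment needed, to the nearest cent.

Monthly rate r = 28.3%/12 = 2.35833% = 0.0235833.
Level-payment amortization: P = B₀·r / (1 − (1+r)^(−n)) = 9970.00·0.0235833 / (1 − 1.02358^(−30)).
Denominator 1 − (1+r)^(−30) = 0.503060148.
P = 235.126 / 0.503060148 ≈ 467.39.

$467.39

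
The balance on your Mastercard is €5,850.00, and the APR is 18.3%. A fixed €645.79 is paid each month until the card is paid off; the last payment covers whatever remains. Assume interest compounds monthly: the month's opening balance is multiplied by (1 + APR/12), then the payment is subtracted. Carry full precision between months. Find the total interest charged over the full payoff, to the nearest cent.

€494.22

Monthly rate r = 18.3%/12 = 1.525% = 0.01525.
Payoff takes n = ⌈−ln(1 − rB₀/P)/ln(1+r)⌉ = ⌈9.823⌉ = 10 payments; the last is €532.11.
Total paid = 9·€645.79 + €532.11 = €6,344.22.
Total interest = total paid − principal = €6,344.22 − €5,850.00 = €494.22.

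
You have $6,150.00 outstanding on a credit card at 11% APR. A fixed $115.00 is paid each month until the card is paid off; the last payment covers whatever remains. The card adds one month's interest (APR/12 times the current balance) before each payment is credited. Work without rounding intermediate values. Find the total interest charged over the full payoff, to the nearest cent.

Monthly rate r = 11%/12 = 0.916667% = 0.00916667.
Payoff takes n = ⌈−ln(1 − rB₀/P)/ln(1+r)⌉ = ⌈73.839⌉ = 74 payments; the last is $96.52.
Total paid = 73·$115.00 + $96.52 = $8,491.52.
Total interest = total paid − principal = $8,491.52 − $6,150.00 = $2,341.52.

$2,341.52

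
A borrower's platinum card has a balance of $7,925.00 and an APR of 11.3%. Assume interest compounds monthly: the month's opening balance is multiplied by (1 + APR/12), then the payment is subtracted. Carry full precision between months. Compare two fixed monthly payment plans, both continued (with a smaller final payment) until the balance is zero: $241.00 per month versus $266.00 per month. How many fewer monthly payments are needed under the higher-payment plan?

4 fewer payments

Monthly rate r = 11.3%/12 = 0.941667% = 0.00941667.
At $241.00/mo: n = ⌈−ln(1 − rB₀/P)/ln(1+r)⌉ = 40 payments (last $129.71); total interest = total paid − $7,925.00 = $1,603.71.
At $266.00/mo: 36 payments (last $35.08); total interest $1,420.08.
Payments saved = 40 − 36 = 4.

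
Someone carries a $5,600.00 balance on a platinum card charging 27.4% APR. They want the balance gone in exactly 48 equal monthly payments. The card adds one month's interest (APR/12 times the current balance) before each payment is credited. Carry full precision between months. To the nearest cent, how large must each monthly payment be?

Monthly rate r = 27.4%/12 = 2.28333% = 0.0228333.
Level-payment amortization: P = B₀·r / (1 − (1+r)^(−n)) = 5600.00·0.0228333 / (1 − 1.02283^(−48)).
Denominator 1 − (1+r)^(−48) = 0.661650062.
P = 127.867 / 0.661650062 ≈ 193.25.

$193.25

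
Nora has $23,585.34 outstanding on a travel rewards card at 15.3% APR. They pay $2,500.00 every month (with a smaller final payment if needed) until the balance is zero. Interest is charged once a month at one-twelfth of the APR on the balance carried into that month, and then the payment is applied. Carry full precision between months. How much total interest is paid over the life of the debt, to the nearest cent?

$1,705.07

Monthly rate r = 15.3%/12 = 1.275% = 0.01275.
Payoff takes n = ⌈−ln(1 − rB₀/P)/ln(1+r)⌉ = ⌈10.116⌉ = 11 payments; the last is $290.41.
Total paid = 10·$2,500.00 + $290.41 = $25,290.41.
Total interest = total paid − principal = $25,290.41 − $23,585.34 = $1,705.07.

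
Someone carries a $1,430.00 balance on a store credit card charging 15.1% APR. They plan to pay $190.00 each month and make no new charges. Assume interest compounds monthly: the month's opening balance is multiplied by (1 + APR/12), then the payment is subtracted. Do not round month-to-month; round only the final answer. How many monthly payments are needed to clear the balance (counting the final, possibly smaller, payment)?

8 payments

Monthly rate r = 15.1%/12 = 1.25833% = 0.0125833.
Recurrence: B ← B·(1+r) − $190.00.
Month 1: interest $17.99; balance after payment $1,257.99.
Month 2: interest $15.83; balance after payment $1,083.82.
Closed form: n = −ln(1 − rB₀/P)/ln(1+r) = −ln(0.90529)/ln(1.01258) ≈ 7.957, so the balance reaches zero during payment 8.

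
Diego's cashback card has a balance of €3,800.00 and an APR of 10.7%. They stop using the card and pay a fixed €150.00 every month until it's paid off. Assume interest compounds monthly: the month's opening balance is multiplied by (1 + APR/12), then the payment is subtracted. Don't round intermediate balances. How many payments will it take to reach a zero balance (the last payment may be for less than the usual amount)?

29 payments

Monthly rate r = 10.7%/12 = 0.891667% = 0.00891667.
Recurrence: B ← B·(1+r) − €150.00.
Month 1: interest €33.88; balance after payment €3,683.88.
Month 2: interest €32.85; balance after payment €3,566.73.
Closed form: n = −ln(1 − rB₀/P)/ln(1+r) = −ln(0.77411)/ln(1.00892) ≈ 28.843, so the balance reaches zero during payment 29.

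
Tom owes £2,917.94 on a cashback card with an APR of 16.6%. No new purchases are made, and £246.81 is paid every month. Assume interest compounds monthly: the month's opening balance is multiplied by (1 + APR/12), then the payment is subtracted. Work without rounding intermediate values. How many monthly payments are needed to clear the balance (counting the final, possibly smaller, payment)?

13 months

Monthly rate r = 16.6%/12 = 1.38333% = 0.0138333.
Recurrence: B ← B·(1+r) − £246.81.
Month 1: interest £40.36; balance after payment £2,711.49.
Month 2: interest £37.51; balance after payment £2,502.19.
Closed form: n = −ln(1 − rB₀/P)/ln(1+r) = −ln(0.83645)/ln(1.01383) ≈ 12.999, so the balance reaches zero during payment 13.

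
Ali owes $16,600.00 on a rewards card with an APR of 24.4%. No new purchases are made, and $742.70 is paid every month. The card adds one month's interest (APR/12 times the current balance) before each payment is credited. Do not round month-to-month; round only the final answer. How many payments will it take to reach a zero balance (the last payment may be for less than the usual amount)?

Monthly rate r = 24.4%/12 = 2.03333% = 0.0203333.
Recurrence: B ← B·(1+r) − $742.70.
Month 1: interest $337.53; balance after payment $16,194.83.
Month 2: interest $329.29; balance after payment $15,781.43.
Closed form: n = −ln(1 − rB₀/P)/ln(1+r) = −ln(0.54553)/ln(1.02033) ≈ 30.105, so the balance reaches zero during payment 31.

31 months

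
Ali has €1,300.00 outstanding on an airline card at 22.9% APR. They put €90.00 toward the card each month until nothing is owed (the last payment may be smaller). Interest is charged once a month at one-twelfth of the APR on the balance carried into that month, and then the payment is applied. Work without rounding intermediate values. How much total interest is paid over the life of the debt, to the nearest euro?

€235

Monthly rate r = 22.9%/12 = 1.90833% = 0.0190833.
Payoff takes n = ⌈−ln(1 − rB₀/P)/ln(1+r)⌉ = ⌈17.059⌉ = 18 payments; the last is €5.37.
Total paid = 17·€90.00 + €5.37 = €1,535.37.
Total interest = total paid − principal = €1,535.37 − €1,300.00 = €235.37.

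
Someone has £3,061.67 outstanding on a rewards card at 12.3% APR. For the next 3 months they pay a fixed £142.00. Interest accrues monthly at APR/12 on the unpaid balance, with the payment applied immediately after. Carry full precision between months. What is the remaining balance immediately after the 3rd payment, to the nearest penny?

Monthly rate r = 12.3%/12 = 1.025% = 0.01025.
Each month: B ← B·(1+r) − £142.00.
Month 1: interest £31.38; balance after payment £2,951.05.
Month 2: interest £30.25; balance after payment £2,839.30.
Month 3: interest £29.10; balance after payment £2,726.40.

£2,726.40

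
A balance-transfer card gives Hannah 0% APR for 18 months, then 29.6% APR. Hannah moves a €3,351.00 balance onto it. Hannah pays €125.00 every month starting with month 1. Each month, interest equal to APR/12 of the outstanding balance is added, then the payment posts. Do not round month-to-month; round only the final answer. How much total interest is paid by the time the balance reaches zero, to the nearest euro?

Promo months 1–18 at r₀ = 0%/12 = 0; months 19+ at r₁ = 29.6%/12 = 0.0246667.
After month 18 (no interest yet): B = €3,351.00 − 18·€125.00 = €1,101.00.
Then at r₁ with €125.00/mo: n₂ = −ln(1 − r₁·B/P)/ln(1+r₁) ≈ 10.05 → 11 more payments.
Total paid = 28·€125.00 + €6.67 = €3,506.67; interest = €3,506.67 − €3,351.00 = €155.67.

€156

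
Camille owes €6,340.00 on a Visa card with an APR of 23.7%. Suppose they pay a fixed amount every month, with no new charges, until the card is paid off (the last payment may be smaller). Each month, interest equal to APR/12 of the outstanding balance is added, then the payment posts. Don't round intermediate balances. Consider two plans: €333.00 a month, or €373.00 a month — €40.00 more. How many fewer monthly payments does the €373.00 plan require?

Monthly rate r = 23.7%/12 = 1.975% = 0.01975.
At €333.00/mo: n = ⌈−ln(1 − rB₀/P)/ln(1+r)⌉ = 25 payments (last €38.79); total interest = total paid − €6,340.00 = €1,690.79.
At €373.00/mo: 21 payments (last €341.05); total interest €1,461.05.
Payments saved = 25 − 21 = 4.

4 fewer payments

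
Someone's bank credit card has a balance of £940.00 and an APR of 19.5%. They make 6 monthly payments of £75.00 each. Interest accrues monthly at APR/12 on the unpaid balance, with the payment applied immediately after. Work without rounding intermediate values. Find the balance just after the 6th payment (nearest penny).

£566.77

Monthly rate r = 19.5%/12 = 1.625% = 0.01625.
Each month: B ← B·(1+r) − £75.00.
Month 1: interest £15.28; balance after payment £880.27.
Month 2: interest £14.30; balance after payment £819.58.
Month 3: interest £13.32; balance after payment £757.90.
Month 4: interest £12.32; balance after payment £695.21.
Month 5: interest £11.30; balance after payment £631.51.
Month 6: interest £10.26; balance after payment £566.77.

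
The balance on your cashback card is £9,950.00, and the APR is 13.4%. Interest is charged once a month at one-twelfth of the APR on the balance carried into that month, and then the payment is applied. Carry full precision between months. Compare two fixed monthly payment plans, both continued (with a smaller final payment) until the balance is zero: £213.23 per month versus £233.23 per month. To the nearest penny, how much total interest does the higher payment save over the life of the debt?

Monthly rate r = 13.4%/12 = 1.11667% = 0.0111667.
At £213.23/mo: n = ⌈−ln(1 − rB₀/P)/ln(1+r)⌉ = 67 payments (last £63.44); total interest = total paid − £9,950.00 = £4,186.62.
At £233.23/mo: 59 payments (last £61.79); total interest £3,639.13.
Interest saved = £4,186.62 − £3,639.13 = £547.49.

£547.49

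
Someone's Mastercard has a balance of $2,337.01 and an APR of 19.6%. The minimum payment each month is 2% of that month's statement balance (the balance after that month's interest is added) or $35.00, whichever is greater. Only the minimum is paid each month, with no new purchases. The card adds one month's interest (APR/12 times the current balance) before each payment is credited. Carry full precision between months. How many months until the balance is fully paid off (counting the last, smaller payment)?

Monthly rate r = 19.6%/12 = 1.63333% = 0.0163333.
While 2% of the post-interest balance exceeds $35.00, each month B ← (B·(1+r))·(1 − 0.02), i.e. B shrinks by the factor (1+r)·0.98 = 0.99601.
This holds for months 1–77. Entering month 78 the balance is $1,717.33; 2% of the post-interest balance is now below $35.00, so the flat $35.00 minimum applies from here.
From month 78 a fixed $35.00 at rate r clears $1,717.33 in 100 more payments. Total: 77 + 100 = 177 months.

177 months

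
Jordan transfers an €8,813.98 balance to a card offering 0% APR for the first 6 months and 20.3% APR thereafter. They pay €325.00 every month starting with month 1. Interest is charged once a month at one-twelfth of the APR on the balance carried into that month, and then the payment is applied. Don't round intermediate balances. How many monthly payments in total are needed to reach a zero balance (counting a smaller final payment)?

Promo months 1–6 at r₀ = 0%/12 = 0; months 7+ at r₁ = 20.3%/12 = 0.0169167.
After month 6 (no interest yet): B = €8,813.98 − 6·€325.00 = €6,863.98.
Then at r₁ with €325.00/mo: n₂ = −ln(1 − r₁·B/P)/ln(1+r₁) ≈ 26.35 → 27 more payments.

33 months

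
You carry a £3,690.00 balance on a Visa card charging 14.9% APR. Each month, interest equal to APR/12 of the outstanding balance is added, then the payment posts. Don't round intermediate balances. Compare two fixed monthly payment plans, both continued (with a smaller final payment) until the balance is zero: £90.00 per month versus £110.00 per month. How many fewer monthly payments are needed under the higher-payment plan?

Monthly rate r = 14.9%/12 = 1.24167% = 0.0124167.
At £90.00/mo: n = ⌈−ln(1 − rB₀/P)/ln(1+r)⌉ = 58 payments (last £59.12); total interest = total paid − £3,690.00 = £1,499.12.
At £110.00/mo: 44 payments (last £72.54); total interest £1,112.54.
Payments saved = 58 − 44 = 14.

14 fewer payments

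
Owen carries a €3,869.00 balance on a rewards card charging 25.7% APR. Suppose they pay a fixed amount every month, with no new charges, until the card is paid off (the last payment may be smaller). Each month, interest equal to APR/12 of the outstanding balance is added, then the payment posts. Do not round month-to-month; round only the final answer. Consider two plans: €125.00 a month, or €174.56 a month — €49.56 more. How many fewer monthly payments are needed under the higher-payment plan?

21 fewer payments

Monthly rate r = 25.7%/12 = 2.14167% = 0.0214167.
At €125.00/mo: n = ⌈−ln(1 − rB₀/P)/ln(1+r)⌉ = 52 payments (last €39.36); total interest = total paid − €3,869.00 = €2,545.36.
At €174.56/mo: 31 payments (last €66.68); total interest €1,434.48.
Payments saved = 52 − 31 = 21.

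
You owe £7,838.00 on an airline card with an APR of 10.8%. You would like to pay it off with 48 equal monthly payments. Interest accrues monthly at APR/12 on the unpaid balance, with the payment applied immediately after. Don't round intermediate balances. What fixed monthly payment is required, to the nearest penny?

£201.82

Monthly rate r = 10.8%/12 = 0.9% = 0.009.
Level-payment amortization: P = B₀·r / (1 − (1+r)^(−n)) = 7838.00·0.009 / (1 − 1.009^(−48)).
Denominator 1 − (1+r)^(−48) = 0.349534869.
P = 70.542 / 0.349534869 ≈ 201.82.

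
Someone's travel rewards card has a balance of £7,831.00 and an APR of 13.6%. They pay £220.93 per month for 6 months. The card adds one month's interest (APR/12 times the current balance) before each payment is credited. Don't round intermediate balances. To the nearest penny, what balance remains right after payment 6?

Monthly rate r = 13.6%/12 = 1.13333% = 0.0113333.
Each month: B ← B·(1+r) − £220.93.
Month 1: interest £88.75; balance after payment £7,698.82.
Month 2: interest £87.25; balance after payment £7,565.14.
Month 3: interest £85.74; balance after payment £7,429.95.
Month 4: interest £84.21; balance after payment £7,293.23.
Month 5: interest £82.66; balance after payment £7,154.96.
Month 6: interest £81.09; balance after payment £7,015.12.

£7,015.12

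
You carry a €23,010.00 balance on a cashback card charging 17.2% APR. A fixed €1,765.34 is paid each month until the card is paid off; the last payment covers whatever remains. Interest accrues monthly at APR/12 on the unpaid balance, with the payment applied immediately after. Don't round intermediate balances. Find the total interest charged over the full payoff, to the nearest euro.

Monthly rate r = 17.2%/12 = 1.43333% = 0.0143333.
Payoff takes n = ⌈−ln(1 − rB₀/P)/ln(1+r)⌉ = ⌈14.532⌉ = 15 payments; the last is €941.77.
Total paid = 14·€1,765.34 + €941.77 = €25,656.53.
Total interest = total paid − principal = €25,656.53 − €23,010.00 = €2,646.53.

€2,647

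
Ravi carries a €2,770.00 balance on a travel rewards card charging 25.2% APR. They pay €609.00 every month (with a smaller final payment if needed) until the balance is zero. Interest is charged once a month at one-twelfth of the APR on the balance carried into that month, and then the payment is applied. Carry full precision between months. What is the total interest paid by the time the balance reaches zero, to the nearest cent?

€172.72

Monthly rate r = 25.2%/12 = 2.1% = 0.021.
Payoff takes n = ⌈−ln(1 − rB₀/P)/ln(1+r)⌉ = ⌈4.831⌉ = 5 payments; the last is €506.72.
Total paid = 4·€609.00 + €506.72 = €2,942.72.
Total interest = total paid − principal = €2,942.72 − €2,770.00 = €172.72.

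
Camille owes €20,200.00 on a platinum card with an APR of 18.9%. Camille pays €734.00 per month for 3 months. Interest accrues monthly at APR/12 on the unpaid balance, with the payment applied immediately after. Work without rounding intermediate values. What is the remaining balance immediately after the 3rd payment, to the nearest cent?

Monthly rate r = 18.9%/12 = 1.575% = 0.01575.
Each month: B ← B·(1+r) − €734.00.
Month 1: interest €318.15; balance after payment €19,784.15.
Month 2: interest €311.60; balance after payment €19,361.75.
Month 3: interest €304.95; balance after payment €18,932.70.

€18,932.70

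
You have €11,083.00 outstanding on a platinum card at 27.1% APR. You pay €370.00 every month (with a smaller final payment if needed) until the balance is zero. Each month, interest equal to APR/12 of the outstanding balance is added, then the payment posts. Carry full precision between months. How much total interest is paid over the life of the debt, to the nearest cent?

€7,614.11

Monthly rate r = 27.1%/12 = 2.25833% = 0.0225833.
Payoff takes n = ⌈−ln(1 − rB₀/P)/ln(1+r)⌉ = ⌈50.530⌉ = 51 payments; the last is €197.11.
Total paid = 50·€370.00 + €197.11 = €18,697.11.
Total interest = total paid − principal = €18,697.11 − €11,083.00 = €7,614.11.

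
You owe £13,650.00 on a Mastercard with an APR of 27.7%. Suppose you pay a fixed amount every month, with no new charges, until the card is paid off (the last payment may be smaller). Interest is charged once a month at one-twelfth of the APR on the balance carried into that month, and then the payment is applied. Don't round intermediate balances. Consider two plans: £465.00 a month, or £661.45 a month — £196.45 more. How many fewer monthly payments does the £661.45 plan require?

21 fewer payments

Monthly rate r = 27.7%/12 = 2.30833% = 0.0230833.
At £465.00/mo: n = ⌈−ln(1 − rB₀/P)/ln(1+r)⌉ = 50 payments (last £281.63); total interest = total paid − £13,650.00 = £9,416.63.
At £661.45/mo: 29 payments (last £232.49); total interest £5,103.09.
Payments saved = 50 − 29 = 21.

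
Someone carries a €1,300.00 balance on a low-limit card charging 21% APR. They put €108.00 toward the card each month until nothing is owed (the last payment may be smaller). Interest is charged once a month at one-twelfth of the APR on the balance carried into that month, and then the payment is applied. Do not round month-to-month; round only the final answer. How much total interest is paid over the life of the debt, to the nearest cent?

€172.76

Monthly rate r = 21%/12 = 1.75% = 0.0175.
Payoff takes n = ⌈−ln(1 − rB₀/P)/ln(1+r)⌉ = ⌈13.635⌉ = 14 payments; the last is €68.76.
Total paid = 13·€108.00 + €68.76 = €1,472.76.
Total interest = total paid − principal = €1,472.76 − €1,300.00 = €172.76.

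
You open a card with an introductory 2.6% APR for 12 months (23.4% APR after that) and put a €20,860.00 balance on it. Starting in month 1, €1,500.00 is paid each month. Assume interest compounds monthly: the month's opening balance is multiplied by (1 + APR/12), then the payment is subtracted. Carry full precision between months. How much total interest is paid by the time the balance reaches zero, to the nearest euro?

Promo months 1–12 at r₀ = 2.6%/12 = 0.00216667; months 13+ at r₁ = 23.4%/12 = 0.0195.
After month 12: iterate B ← B·(1+r₀) − €1,500.00 for 12 months → €3,192.81.
Then at r₁ with €1,500.00/mo: n₂ = −ln(1 − r₁·B/P)/ln(1+r₁) ≈ 2.20 → 3 more payments.
Total paid = 14·€1,500.00 + €294.94 = €21,294.94; interest = €21,294.94 − €20,860.00 = €434.94.

€435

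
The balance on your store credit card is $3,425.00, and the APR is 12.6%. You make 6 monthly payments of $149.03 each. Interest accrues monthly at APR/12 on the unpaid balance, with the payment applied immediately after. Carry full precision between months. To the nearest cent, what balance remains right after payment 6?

$2,728.54

Monthly rate r = 12.6%/12 = 1.05% = 0.0105.
Each month: B ← B·(1+r) − $149.03.
Month 1: interest $35.96; balance after payment $3,311.93.
Month 2: interest $34.78; balance after payment $3,197.68.
Month 3: interest $33.58; balance after payment $3,082.22.
Month 4: interest $32.36; balance after payment $2,965.56.
Month 5: interest $31.14; balance after payment $2,847.67.
Month 6: interest $29.90; balance after payment $2,728.54.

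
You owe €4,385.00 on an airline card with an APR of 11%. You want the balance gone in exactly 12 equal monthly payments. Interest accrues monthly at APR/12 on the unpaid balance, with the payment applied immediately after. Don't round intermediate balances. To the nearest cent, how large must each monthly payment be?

Monthly rate r = 11%/12 = 0.916667% = 0.00916667.
Level-payment amortization: P = B₀·r / (1 − (1+r)^(−n)) = 4385.00·0.00916667 / (1 − 1.00917^(−12)).
Denominator 1 − (1+r)^(−12) = 0.103716844.
P = 40.1958 / 0.103716844 ≈ 387.55.

€387.55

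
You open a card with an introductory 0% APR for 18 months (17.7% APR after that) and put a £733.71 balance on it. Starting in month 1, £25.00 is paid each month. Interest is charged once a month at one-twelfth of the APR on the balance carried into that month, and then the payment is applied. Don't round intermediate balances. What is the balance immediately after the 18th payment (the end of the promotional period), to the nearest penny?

Promo months 1–18 at r₀ = 0%/12 = 0; months 19+ at r₁ = 17.7%/12 = 0.01475.
After month 18 (no interest yet): B = £733.71 − 18·£25.00 = £283.71.

£283.71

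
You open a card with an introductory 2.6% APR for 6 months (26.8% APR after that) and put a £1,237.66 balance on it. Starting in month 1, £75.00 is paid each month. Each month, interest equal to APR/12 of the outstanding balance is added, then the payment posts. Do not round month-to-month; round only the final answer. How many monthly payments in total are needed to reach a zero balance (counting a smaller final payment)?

Promo months 1–6 at r₀ = 2.6%/12 = 0.00216667; months 7+ at r₁ = 26.8%/12 = 0.0223333.
After month 6: iterate B ← B·(1+r₀) − £75.00 for 6 months → £801.39.
Then at r₁ with £75.00/mo: n₂ = −ln(1 − r₁·B/P)/ln(1+r₁) ≈ 12.34 → 13 more payments.

19 payments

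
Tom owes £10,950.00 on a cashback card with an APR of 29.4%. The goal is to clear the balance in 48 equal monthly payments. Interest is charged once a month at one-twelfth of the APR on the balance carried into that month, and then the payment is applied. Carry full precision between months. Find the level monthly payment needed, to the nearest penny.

Monthly rate r = 29.4%/12 = 2.45% = 0.0245.
Level-payment amortization: P = B₀·r / (1 − (1+r)^(−n)) = 10950.00·0.0245 / (1 − 1.0245^(−48)).
Denominator 1 − (1+r)^(−48) = 0.687085428.
P = 268.275 / 0.687085428 ≈ 390.45.

£390.45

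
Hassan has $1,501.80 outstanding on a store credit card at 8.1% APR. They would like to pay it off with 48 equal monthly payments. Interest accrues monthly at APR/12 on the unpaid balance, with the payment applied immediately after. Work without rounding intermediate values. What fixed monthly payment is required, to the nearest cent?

Monthly rate r = 8.1%/12 = 0.675% = 0.00675.
Level-payment amortization: P = B₀·r / (1 − (1+r)^(−n)) = 1501.80·0.00675 / (1 − 1.00675^(−48)).
Denominator 1 − (1+r)^(−48) = 0.275961996.
P = 10.1372 / 0.275961996 ≈ 36.73.

$36.73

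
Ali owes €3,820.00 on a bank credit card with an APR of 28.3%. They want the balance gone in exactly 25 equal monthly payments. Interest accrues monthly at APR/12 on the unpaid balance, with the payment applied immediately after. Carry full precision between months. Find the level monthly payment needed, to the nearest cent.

€203.99

Monthly rate r = 28.3%/12 = 2.35833% = 0.0235833.
Level-payment amortization: P = B₀·r / (1 − (1+r)^(−n)) = 3820.00·0.0235833 / (1 − 1.02358^(−25)).
Denominator 1 − (1+r)^(−25) = 0.441632856.
P = 90.0883 / 0.441632856 ≈ 203.99.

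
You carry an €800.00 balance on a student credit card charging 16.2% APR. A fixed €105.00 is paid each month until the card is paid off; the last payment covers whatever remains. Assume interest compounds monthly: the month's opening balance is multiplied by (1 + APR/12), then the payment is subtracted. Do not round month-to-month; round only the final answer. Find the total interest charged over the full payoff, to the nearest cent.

€49.95

Monthly rate r = 16.2%/12 = 1.35% = 0.0135.
Payoff takes n = ⌈−ln(1 − rB₀/P)/ln(1+r)⌉ = ⌈8.094⌉ = 9 payments; the last is €9.95.
Total paid = 8·€105.00 + €9.95 = €849.95.
Total interest = total paid − principal = €849.95 − €800.00 = €49.95.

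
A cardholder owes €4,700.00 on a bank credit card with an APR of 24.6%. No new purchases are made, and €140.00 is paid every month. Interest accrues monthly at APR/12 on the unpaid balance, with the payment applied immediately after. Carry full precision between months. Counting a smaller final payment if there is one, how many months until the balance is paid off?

58 payments

Monthly rate r = 24.6%/12 = 2.05% = 0.0205.
Recurrence: B ← B·(1+r) − €140.00.
Month 1: interest €96.35; balance after payment €4,656.35.
Month 2: interest €95.46; balance after payment €4,611.81.
Closed form: n = −ln(1 − rB₀/P)/ln(1+r) = −ln(0.31179)/ln(1.0205) ≈ 57.431, so the balance reaches zero during payment 58.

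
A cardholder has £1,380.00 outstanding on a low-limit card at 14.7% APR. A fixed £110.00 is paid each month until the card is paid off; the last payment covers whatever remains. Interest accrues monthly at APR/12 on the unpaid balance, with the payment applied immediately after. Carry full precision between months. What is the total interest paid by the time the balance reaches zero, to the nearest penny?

£127.63

Monthly rate r = 14.7%/12 = 1.225% = 0.01225.
Payoff takes n = ⌈−ln(1 − rB₀/P)/ln(1+r)⌉ = ⌈13.704⌉ = 14 payments; the last is £77.63.
Total paid = 13·£110.00 + £77.63 = £1,507.63.
Total interest = total paid − principal = £1,507.63 − £1,380.00 = £127.63.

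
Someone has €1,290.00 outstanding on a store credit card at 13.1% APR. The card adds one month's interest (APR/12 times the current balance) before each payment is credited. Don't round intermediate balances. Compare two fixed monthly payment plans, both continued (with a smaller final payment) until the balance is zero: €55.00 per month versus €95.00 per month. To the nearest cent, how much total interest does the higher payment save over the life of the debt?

Monthly rate r = 13.1%/12 = 1.09167% = 0.0109167.
At €55.00/mo: n = ⌈−ln(1 − rB₀/P)/ln(1+r)⌉ = 28 payments (last €13.34); total interest = total paid − €1,290.00 = €208.34.
At €95.00/mo: 15 payments (last €73.95); total interest €113.95.
Interest saved = €208.34 − €113.95 = €94.39.

€94.39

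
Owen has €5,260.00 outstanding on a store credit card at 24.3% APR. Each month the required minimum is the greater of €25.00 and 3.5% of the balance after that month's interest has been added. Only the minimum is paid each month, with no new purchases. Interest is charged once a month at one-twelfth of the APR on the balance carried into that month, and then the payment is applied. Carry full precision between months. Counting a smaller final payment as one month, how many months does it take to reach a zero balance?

Monthly rate r = 24.3%/12 = 2.025% = 0.02025.
While 3.5% of the post-interest balance exceeds €25.00, each month B ← (B·(1+r))·(1 − 0.035), i.e. B shrinks by the factor (1+r)·0.965 = 0.98454.
This holds for months 1–130. Entering month 131 the balance is €694.06; 3.5% of the post-interest balance is now below €25.00, so the flat €25.00 minimum applies from here.
From month 131 a fixed €25.00 at rate r clears €694.06 in 42 more payments. Total: 130 + 42 = 172 months.

172 months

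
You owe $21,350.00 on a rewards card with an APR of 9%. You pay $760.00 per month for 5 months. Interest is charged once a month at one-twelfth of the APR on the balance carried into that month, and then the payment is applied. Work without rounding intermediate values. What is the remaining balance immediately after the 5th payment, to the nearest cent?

Monthly rate r = 9%/12 = 0.75% = 0.0075.
Each month: B ← B·(1+r) − $760.00.
Month 1: interest $160.12; balance after payment $20,750.12.
Month 2: interest $155.63; balance after payment $20,145.75.
Month 3: interest $151.09; balance after payment $19,536.84.
Month 4: interest $146.53; balance after payment $18,923.37.
Month 5: interest $141.93; balance after payment $18,305.30.

$18,305.30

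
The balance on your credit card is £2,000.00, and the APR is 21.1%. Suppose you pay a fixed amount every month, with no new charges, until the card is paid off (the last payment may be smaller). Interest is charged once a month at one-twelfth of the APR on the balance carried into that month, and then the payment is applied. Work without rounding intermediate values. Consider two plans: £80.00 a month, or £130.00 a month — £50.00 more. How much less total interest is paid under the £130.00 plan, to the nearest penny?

£305.36

Monthly rate r = 21.1%/12 = 1.75833% = 0.0175833.
At £80.00/mo: n = ⌈−ln(1 − rB₀/P)/ln(1+r)⌉ = 34 payments (last £17.87); total interest = total paid − £2,000.00 = £657.87.
At £130.00/mo: 19 payments (last £12.51); total interest £352.51.
Interest saved = £657.87 − £352.51 = £305.36.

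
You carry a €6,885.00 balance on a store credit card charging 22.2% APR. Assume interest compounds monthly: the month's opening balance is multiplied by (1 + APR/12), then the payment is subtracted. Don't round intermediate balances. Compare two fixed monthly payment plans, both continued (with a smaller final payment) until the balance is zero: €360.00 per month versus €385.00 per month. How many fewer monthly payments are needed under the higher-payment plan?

Monthly rate r = 22.2%/12 = 1.85% = 0.0185.
At €360.00/mo: n = ⌈−ln(1 − rB₀/P)/ln(1+r)⌉ = 24 payments (last €296.12); total interest = total paid − €6,885.00 = €1,691.12.
At €385.00/mo: 22 payments (last €352.67); total interest €1,552.67.
Payments saved = 24 − 22 = 2.

2 fewer payments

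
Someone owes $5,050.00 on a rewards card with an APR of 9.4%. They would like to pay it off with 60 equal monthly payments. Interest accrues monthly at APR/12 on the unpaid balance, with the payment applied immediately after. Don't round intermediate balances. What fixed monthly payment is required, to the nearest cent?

Monthly rate r = 9.4%/12 = 0.783333% = 0.00783333.
Level-payment amortization: P = B₀·r / (1 − (1+r)^(−n)) = 5050.00·0.00783333 / (1 − 1.00783^(−60)).
Denominator 1 − (1+r)^(−60) = 0.373852131.
P = 39.5583 / 0.373852131 ≈ 105.81.

$105.81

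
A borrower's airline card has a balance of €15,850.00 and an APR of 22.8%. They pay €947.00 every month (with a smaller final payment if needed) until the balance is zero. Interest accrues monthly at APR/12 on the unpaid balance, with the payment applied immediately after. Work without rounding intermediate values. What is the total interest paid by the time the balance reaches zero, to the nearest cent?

Monthly rate r = 22.8%/12 = 1.9% = 0.019.
Payoff takes n = ⌈−ln(1 − rB₀/P)/ln(1+r)⌉ = ⌈20.335⌉ = 21 payments; the last is €318.80.
Total paid = 20·€947.00 + €318.80 = €19,258.80.
Total interest = total paid − principal = €19,258.80 − €15,850.00 = €3,408.80.

€3,408.80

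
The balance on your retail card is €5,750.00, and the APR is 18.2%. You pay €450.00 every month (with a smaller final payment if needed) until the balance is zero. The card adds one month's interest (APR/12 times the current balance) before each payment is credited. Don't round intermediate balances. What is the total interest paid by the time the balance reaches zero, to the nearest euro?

€691

Monthly rate r = 18.2%/12 = 1.51667% = 0.0151667.
Payoff takes n = ⌈−ln(1 − rB₀/P)/ln(1+r)⌉ = ⌈14.311⌉ = 15 payments; the last is €140.62.
Total paid = 14·€450.00 + €140.62 = €6,440.62.
Total interest = total paid − principal = €6,440.62 − €5,750.00 = €690.62.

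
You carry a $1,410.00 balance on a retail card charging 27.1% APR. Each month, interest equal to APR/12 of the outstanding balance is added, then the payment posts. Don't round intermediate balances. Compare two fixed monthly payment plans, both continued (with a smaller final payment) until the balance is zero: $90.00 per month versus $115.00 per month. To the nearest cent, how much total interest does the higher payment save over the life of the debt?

Monthly rate r = 27.1%/12 = 2.25833% = 0.0225833.
At $90.00/mo: n = ⌈−ln(1 − rB₀/P)/ln(1+r)⌉ = 20 payments (last $50.00); total interest = total paid − $1,410.00 = $350.00.
At $115.00/mo: 15 payments (last $59.78); total interest $259.78.
Interest saved = $350.00 − $259.78 = $90.22.

$90.22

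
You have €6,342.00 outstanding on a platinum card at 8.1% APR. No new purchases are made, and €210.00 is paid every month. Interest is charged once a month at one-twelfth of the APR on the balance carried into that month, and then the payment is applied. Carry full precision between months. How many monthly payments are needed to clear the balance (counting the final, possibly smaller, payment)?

Monthly rate r = 8.1%/12 = 0.675% = 0.00675.
Recurrence: B ← B·(1+r) − €210.00.
Month 1: interest €42.81; balance after payment €6,174.81.
Month 2: interest €41.68; balance after payment €6,006.49.
Closed form: n = −ln(1 − rB₀/P)/ln(1+r) = −ln(0.79615)/ln(1.00675) ≈ 33.887, so the balance reaches zero during payment 34.

34 months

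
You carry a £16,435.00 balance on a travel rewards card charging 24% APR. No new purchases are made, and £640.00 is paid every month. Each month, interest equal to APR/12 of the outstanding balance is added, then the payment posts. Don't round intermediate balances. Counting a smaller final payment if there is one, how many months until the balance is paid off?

37 payments

Monthly rate r = 24%/12 = 2% = 0.02.
Recurrence: B ← B·(1+r) − £640.00.
Month 1: interest £328.70; balance after payment £16,123.70.
Month 2: interest £322.47; balance after payment £15,806.17.
Closed form: n = −ln(1 − rB₀/P)/ln(1+r) = −ln(0.48641)/ln(1.02) ≈ 36.395, so the balance reaches zero during payment 37.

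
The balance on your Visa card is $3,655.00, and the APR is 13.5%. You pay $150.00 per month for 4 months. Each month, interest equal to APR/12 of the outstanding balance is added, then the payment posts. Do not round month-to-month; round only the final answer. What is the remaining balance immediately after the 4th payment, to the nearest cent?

$3,212.07

Monthly rate r = 13.5%/12 = 1.125% = 0.01125.
Each month: B ← B·(1+r) − $150.00.
Month 1: interest $41.12; balance after payment $3,546.12.
Month 2: interest $39.89; balance after payment $3,436.01.
Month 3: interest $38.66; balance after payment $3,324.67.
Month 4: interest $37.40; balance after payment $3,212.07.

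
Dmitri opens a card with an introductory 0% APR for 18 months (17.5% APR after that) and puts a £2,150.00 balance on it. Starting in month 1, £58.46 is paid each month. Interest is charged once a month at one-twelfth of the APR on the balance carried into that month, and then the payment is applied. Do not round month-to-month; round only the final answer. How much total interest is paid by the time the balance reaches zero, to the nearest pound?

Promo months 1–18 at r₀ = 0%/12 = 0; months 19+ at r₁ = 17.5%/12 = 0.0145833.
After month 18 (no interest yet): B = £2,150.00 − 18·£58.46 = £1,097.72.
Then at r₁ with £58.46/mo: n₂ = −ln(1 − r₁·B/P)/ln(1+r₁) ≈ 22.10 → 23 more payments.
Total paid = 40·£58.46 + £5.94 = £2,344.34; interest = £2,344.34 − £2,150.00 = £194.34.

£194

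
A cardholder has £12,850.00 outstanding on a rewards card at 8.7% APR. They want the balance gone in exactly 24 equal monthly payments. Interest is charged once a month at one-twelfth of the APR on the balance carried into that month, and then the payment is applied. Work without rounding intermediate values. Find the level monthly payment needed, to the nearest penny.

£585.28

Monthly rate r = 8.7%/12 = 0.725% = 0.00725.
Level-payment amortization: P = B₀·r / (1 − (1+r)^(−n)) = 12850.00·0.00725 / (1 − 1.00725^(−24)).
Denominator 1 − (1+r)^(−24) = 0.159175467.
P = 93.1625 / 0.159175467 ≈ 585.28.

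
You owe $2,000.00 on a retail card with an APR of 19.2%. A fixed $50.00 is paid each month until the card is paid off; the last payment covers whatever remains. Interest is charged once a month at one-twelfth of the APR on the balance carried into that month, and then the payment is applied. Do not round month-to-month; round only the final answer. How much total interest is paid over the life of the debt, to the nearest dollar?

Monthly rate r = 19.2%/12 = 1.6% = 0.016.
Payoff takes n = ⌈−ln(1 − rB₀/P)/ln(1+r)⌉ = ⌈64.363⌉ = 65 payments; the last is $18.23.
Total paid = 64·$50.00 + $18.23 = $3,218.23.
Total interest = total paid − principal = $3,218.23 − $2,000.00 = $1,218.23.

$1,218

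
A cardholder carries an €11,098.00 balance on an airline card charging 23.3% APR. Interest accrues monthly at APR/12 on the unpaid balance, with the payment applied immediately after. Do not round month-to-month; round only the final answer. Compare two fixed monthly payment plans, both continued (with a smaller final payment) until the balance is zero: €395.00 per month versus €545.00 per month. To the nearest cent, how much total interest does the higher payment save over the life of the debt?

€1,938.10

Monthly rate r = 23.3%/12 = 1.94167% = 0.0194167.
At €395.00/mo: n = ⌈−ln(1 − rB₀/P)/ln(1+r)⌉ = 42 payments (last €3.74); total interest = total paid − €11,098.00 = €5,100.74.
At €545.00/mo: 27 payments (last €90.64); total interest €3,162.64.
Interest saved = €5,100.74 − €3,162.64 = €1,938.10.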